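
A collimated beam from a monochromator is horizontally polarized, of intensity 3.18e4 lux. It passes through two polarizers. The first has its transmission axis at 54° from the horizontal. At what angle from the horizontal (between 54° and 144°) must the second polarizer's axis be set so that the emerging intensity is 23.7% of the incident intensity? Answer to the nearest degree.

By Malus's law, I₁ = I₀ cos²(54° − 0°) = I₀ cos²(54°) = 0.3455 I₀.
Need I₂/I₀ = 0.237, so cos²(θ − 54°) = 0.237 / 0.3455 = 0.686.
θ − 54° = arccos(√0.686) = 34.1°, giving θ ≈ 54 + 34.1 = 88.1°.

θ ≈ 88°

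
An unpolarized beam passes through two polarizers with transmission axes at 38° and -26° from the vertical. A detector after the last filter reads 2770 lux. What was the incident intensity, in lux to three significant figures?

Unpolarized light through the first polarizer → I₁ = ½ I₀, now polarized at 38°.
I₂ = I₁ cos²(-26° − 38°) = 0.5 I₀ · cos²(64°) = 0.09608 I₀.
So 2770 lux = 0.09608 I₀, giving I₀ = 2770/0.09608 = 2.883e+04 lux.

I₀ ≈ 2.88e4 lux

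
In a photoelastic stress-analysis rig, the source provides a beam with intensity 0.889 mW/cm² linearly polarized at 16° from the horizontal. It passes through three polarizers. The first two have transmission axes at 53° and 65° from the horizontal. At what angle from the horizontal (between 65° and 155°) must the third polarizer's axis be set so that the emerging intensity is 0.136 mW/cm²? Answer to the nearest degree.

θ ≈ 125°

By Malus's law, I₁ = I₀ cos²(53° − 16°) = I₀ cos²(37°) = 0.6378 I₀.
I₂ = I₁ cos²(65° − 53°) = 0.6378 I₀ · cos²(12°) = 0.6102 I₀.
Target fraction: 0.136 / 0.889 mW/cm² = 0.153 of I₀.
Need I₃/I₀ = 0.153, so cos²(θ − 65°) = 0.153 / 0.6102 = 0.2507.
θ − 65° = arccos(√0.2507) = 60.0°, giving θ ≈ 65 + 60.0 = 125.0°.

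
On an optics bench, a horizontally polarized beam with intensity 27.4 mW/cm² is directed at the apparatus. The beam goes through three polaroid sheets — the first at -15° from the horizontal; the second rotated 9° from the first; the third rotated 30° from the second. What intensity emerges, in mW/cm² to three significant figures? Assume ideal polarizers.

I ≈ 18.7 mW/cm²

I₁ = 27.4 mW/cm² · cos²(15°) = 25.56 mW/cm².
I₂ = I₁ · cos²(9°) = 25.56 · 0.9755 = 24.94 mW/cm².
I₃ = I₂ · cos²(30°) = 24.94 · 0.75 = 18.7 mW/cm².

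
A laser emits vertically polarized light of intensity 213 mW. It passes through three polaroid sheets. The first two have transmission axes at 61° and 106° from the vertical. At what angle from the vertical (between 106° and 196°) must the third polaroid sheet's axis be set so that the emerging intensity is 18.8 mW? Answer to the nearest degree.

θ ≈ 136°

I₁ = I₀ cos²(61° − 0°) = I₀ cos²(61°) = 0.235 I₀.
I₂ = I₁ cos²(106° − 61°) = 0.235 I₀ · cos²(45°) = 0.1175 I₀.
Target fraction: 18.8 / 213 mW = 0.08826 of I₀.
Need I₃/I₀ = 0.08826, so cos²(θ − 106°) = 0.08826 / 0.1175 = 0.751.
θ − 106° = arccos(√0.751) = 29.9°, giving θ ≈ 106 + 29.9 = 135.9°.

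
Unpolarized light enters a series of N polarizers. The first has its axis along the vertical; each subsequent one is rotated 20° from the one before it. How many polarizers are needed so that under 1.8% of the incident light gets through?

N = 28

First polarizer halves the unpolarized light: factor 1/2.
Each further stage multiplies by cos²(20°) = 0.883.
After N polarizers: T = 0.5·0.883^(N−1). Require T < 0.018 ⇒ N−1 > ln(0.018/0.5)/ln(0.883) = 26.72, so N−1 ≥ 27 and N = 28.
Check: N=28 gives T = 0.01739 < 0.018; N=27 gives T = 0.01969.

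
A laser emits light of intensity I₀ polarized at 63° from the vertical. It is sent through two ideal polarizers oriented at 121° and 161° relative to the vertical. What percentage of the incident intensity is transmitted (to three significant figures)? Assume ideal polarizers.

I₁ = I₀ cos²(121° − 63°) = I₀ cos²(58°) = 0.2808 I₀.
I₂ = I₁ cos²(161° − 121°) = 0.2808 I₀ · cos²(40°) = 0.1648 I₀.
That is 16.48% of the incident intensity.

≈ 16.5%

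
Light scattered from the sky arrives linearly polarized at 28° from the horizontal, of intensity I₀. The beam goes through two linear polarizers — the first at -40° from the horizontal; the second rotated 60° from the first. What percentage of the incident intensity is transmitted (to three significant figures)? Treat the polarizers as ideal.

≈ 3.51%

I₁ = I₀ cos²(-40° − 28°) = I₀ cos²(68°) = 0.1403 I₀.
I₂ = I₁ cos²(60°) = 0.1403 · 0.25 I₀ = 0.03508 I₀.
That is 3.508% of the incident intensity.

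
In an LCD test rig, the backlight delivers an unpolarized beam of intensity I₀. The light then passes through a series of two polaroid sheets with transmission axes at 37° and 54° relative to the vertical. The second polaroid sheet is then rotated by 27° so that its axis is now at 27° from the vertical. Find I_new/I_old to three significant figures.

I_new/I_old ≈ 1.06

Before rotation:
Unpolarized light through the first polarizer → I₁ = ½ I₀, now polarized at 37°.
I₂ = I₁ cos²(54° − 37°) = 0.5 I₀ · cos²(17°) = 0.4573 I₀.
After rotation:
Unpolarized light through the first polarizer → I₁ = ½ I₀, now polarized at 37°.
I₂ = I₁ cos²(27° − 37°) = 0.5 I₀ · cos²(10°) = 0.4849 I₀.
Ratio = 0.4849 / 0.4573 = 1.06.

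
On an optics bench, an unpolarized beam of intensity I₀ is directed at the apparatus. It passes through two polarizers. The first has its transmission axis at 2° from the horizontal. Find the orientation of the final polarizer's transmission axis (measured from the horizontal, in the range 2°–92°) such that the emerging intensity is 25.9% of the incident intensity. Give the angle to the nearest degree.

Unpolarized light through the first polarizer → I₁ = ½ I₀, now polarized at 2°.
Need I₂/I₀ = 0.259, so cos²(θ − 2°) = 0.259 / 0.5 = 0.518.
θ − 2° = arccos(√0.518) = 44.0°, giving θ ≈ 2 + 44.0 = 46.0°.

θ ≈ 46°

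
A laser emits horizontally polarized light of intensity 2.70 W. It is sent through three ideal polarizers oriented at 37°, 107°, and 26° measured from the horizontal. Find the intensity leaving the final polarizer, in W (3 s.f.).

By Malus's law, I₁ = 2.70 W · cos²(37°) = 1.722 W.
I₂ = I₁ · cos²(70°) = 1.722 · 0.117 = 0.2014 W.
I₃ = I₂ · cos²(81°) = 0.2014 · 0.02447 = 0.00493 W.

I ≈ 0.00493 W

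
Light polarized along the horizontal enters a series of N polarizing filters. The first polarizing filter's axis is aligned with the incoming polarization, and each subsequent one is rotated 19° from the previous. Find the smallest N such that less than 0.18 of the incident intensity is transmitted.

N = 17

First polarizer is aligned with the polarization: full transmission.
Each further stage multiplies by cos²(19°) = 0.894.
After N polarizers: T = 0.894^(N−1). Require T < 0.18 ⇒ N−1 > ln(0.18)/ln(0.894) = 15.30, so N−1 ≥ 16 and N = 17.
Check: N=17 gives T = 0.1665 < 0.18; N=16 gives T = 0.1863.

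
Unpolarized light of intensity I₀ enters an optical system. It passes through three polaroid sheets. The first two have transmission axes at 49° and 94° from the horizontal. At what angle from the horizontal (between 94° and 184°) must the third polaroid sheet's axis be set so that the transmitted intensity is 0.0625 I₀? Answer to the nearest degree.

Unpolarized light through the first polarizer → I₁ = ½ I₀, now polarized at 49°.
I₂ = I₁ cos²(94° − 49°) = 0.5 I₀ · cos²(45°) = 0.25 I₀.
Need I₃/I₀ = 0.0625, so cos²(θ − 94°) = 0.0625 / 0.25 = 0.25.
θ − 94° = arccos(√0.25) = 60.0°, giving θ ≈ 94 + 60.0 = 154.0°.

θ ≈ 154°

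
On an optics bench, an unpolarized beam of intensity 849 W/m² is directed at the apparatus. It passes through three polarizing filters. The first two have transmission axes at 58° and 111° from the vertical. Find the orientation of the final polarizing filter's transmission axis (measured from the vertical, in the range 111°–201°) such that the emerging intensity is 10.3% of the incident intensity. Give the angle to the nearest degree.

Unpolarized light through the first polarizer → I₁ = ½ I₀, now polarized at 58°.
I₂ = I₁ cos²(111° − 58°) = 0.5 I₀ · cos²(53°) = 0.1811 I₀.
Need I₃/I₀ = 0.103, so cos²(θ − 111°) = 0.103 / 0.1811 = 0.5688.
θ − 111° = arccos(√0.5688) = 41.0°, giving θ ≈ 111 + 41.0 = 152.0°.

θ ≈ 152°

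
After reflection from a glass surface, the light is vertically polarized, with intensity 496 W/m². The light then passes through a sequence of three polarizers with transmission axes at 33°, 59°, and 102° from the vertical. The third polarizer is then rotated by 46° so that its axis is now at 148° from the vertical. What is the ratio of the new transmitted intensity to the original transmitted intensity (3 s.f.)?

I_new/I_old ≈ 0.000569

Before rotation:
I₁ = I₀ cos²(33° − 0°) = I₀ cos²(33°) = 0.7034 I₀.
I₂ = I₁ cos²(59° − 33°) = 0.7034 I₀ · cos²(26°) = 0.5682 I₀.
I₃ = I₂ cos²(102° − 59°) = 0.5682 I₀ · cos²(43°) = 0.3039 I₀.
After rotation:
I₁ = I₀ cos²(33° − 0°) = I₀ cos²(33°) = 0.7034 I₀.
I₂ = I₁ cos²(59° − 33°) = 0.7034 I₀ · cos²(26°) = 0.5682 I₀.
I₃ = I₂ cos²(148° − 59°) = 0.5682 I₀ · cos²(89°) = 0.0001731 I₀.
Ratio = 0.0001731 / 0.3039 = 0.0005695.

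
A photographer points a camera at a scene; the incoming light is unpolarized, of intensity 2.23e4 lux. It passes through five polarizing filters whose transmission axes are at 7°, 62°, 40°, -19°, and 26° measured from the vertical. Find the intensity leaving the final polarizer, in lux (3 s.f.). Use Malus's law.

I ≈ 418 lux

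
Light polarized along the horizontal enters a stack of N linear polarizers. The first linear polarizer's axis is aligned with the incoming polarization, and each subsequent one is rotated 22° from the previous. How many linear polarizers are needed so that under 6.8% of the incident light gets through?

N = 19

First polarizer is aligned with the polarization: full transmission.
Each further stage multiplies by cos²(22°) = 0.8597.
After N polarizers: T = 0.8597^(N−1). Require T < 0.068 ⇒ N−1 > ln(0.068)/ln(0.8597) = 17.78, so N−1 ≥ 18 and N = 19.
Check: N=19 gives T = 0.06576 < 0.068; N=18 gives T = 0.0765.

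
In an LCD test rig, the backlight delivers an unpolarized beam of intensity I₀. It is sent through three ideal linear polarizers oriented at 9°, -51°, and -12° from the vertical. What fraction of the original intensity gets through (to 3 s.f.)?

≈ 0.0755 I₀

Unpolarized light through the first polarizer → I₁ = ½ I₀, now polarized at 9°.
I₂ = I₁ cos²(-51° − 9°) = 0.5 I₀ · cos²(60°) = 0.125 I₀.
I₃ = I₂ cos²(-12° + 51°) = 0.125 I₀ · cos²(39°) = 0.07549 I₀.
Transmitted fraction = 0.07549.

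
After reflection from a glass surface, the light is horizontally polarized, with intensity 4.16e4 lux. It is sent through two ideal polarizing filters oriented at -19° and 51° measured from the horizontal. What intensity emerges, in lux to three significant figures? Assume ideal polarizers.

By Malus's law, I₁ = 4.16e4 lux · cos²(19°) = 3.719e+04 lux.
I₂ = I₁ · cos²(70°) = 3.719e+04 · 0.117 = 4350 lux.

I ≈ 4350 lux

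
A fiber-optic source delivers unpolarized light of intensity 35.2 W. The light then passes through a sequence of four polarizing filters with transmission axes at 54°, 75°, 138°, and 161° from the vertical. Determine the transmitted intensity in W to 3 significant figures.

Unpolarized light through the first polarizer → I₁ = 35.2 W/2 = 17.6 W, polarized at 54°.
I₂ = I₁ · cos²(21°) = 17.6 · 0.8716 = 15.34 W.
I₃ = I₂ · cos²(63°) = 15.34 · 0.2061 = 3.162 W.
I₄ = I₃ · cos²(23°) = 3.162 · 0.8473 = 2.679 W.

I ≈ 2.68 W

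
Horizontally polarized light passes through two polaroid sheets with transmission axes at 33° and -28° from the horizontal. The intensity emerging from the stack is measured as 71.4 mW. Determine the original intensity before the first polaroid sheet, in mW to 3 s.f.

I₀ ≈ 432 mW

By Malus's law, I₁ = I₀ cos²(33° − 0°) = I₀ cos²(33°) = 0.7034 I₀.
I₂ = I₁ cos²(-28° − 33°) = 0.7034 I₀ · cos²(61°) = 0.1653 I₀.
So 71.4 mW = 0.1653 I₀, giving I₀ = 71.4/0.1653 = 431.9 mW.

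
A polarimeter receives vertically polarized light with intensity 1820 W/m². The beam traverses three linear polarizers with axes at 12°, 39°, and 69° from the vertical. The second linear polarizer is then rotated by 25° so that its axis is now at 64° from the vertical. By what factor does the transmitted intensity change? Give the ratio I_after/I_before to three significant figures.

I_new/I_old ≈ 0.632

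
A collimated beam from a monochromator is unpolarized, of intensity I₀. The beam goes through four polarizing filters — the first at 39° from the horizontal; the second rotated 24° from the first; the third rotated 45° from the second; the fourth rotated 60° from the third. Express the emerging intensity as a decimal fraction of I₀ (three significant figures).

≈ 0.0522 I₀

Unpolarized light through the first polarizer → I₁ = ½ I₀, now polarized at 39°.
I₂ = I₁ cos²(24°) = 0.5 · 0.8346 I₀ = 0.4173 I₀.
I₃ = I₂ cos²(45°) = 0.4173 · 0.5 I₀ = 0.2086 I₀.
I₄ = I₃ cos²(60°) = 0.2086 · 0.25 I₀ = 0.05216 I₀.
Transmitted fraction = 0.05216.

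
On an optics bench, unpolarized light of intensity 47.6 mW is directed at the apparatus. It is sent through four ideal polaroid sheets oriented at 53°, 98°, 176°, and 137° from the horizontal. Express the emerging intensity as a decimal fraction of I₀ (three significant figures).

Unpolarized light through the first polarizer → I₁ = 47.6 mW/2 = 23.8 mW, polarized at 53°.
I₂ = I₁ · cos²(45°) = 23.8 · 0.5 = 11.9 mW.
I₃ = I₂ · cos²(78°) = 11.9 · 0.04323 = 0.5144 mW.
I₄ = I₃ · cos²(39°) = 0.5144 · 0.604 = 0.3107 mW.
Transmitted fraction = 0.006527.

I/I₀ ≈ 0.00653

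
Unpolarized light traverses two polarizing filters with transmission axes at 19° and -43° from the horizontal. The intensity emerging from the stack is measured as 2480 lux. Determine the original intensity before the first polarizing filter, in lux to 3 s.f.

Unpolarized light through the first polarizer → I₁ = ½ I₀, now polarized at 19°.
I₂ = I₁ cos²(-43° − 19°) = 0.5 I₀ · cos²(62°) = 0.1102 I₀.
So 2480 lux = 0.1102 I₀, giving I₀ = 2480/0.1102 = 2.25e+04 lux.

I₀ ≈ 2.25e4 lux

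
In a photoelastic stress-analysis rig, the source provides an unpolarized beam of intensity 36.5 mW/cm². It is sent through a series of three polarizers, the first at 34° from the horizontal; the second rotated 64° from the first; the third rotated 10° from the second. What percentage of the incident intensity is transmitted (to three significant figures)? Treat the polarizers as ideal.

≈ 9.32%

Unpolarized light through the first polarizer → I₁ = 36.5 mW/cm²/2 = 18.25 mW/cm², polarized at 34°.
I₂ = I₁ · cos²(64°) = 18.25 · 0.1922 = 3.507 mW/cm².
I₃ = I₂ · cos²(10°) = 3.507 · 0.9698 = 3.401 mW/cm².
That is 9.319% of the incident intensity.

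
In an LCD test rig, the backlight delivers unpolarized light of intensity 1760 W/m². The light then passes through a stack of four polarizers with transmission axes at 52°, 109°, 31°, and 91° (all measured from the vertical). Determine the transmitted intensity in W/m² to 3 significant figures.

I ≈ 2.82 W/m²

Unpolarized light through the first polarizer → I₁ = 1760 W/m²/2 = 880 W/m², polarized at 52°.
I₂ = I₁ · cos²(57°) = 880 · 0.2966 = 261 W/m².
I₃ = I₂ · cos²(78°) = 261 · 0.04323 = 11.28 W/m².
I₄ = I₃ · cos²(60°) = 11.28 · 0.25 = 2.821 W/m².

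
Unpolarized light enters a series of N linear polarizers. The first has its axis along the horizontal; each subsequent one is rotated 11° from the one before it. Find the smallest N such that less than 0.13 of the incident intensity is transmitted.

N = 38

First polarizer halves the unpolarized light: factor 1/2.
Each further stage multiplies by cos²(11°) = 0.9636.
After N polarizers: T = 0.5·0.9636^(N−1). Require T < 0.13 ⇒ N−1 > ln(0.13/0.5)/ln(0.9636) = 36.32, so N−1 ≥ 37 and N = 38.
Check: N=38 gives T = 0.1268 < 0.13; N=37 gives T = 0.1316.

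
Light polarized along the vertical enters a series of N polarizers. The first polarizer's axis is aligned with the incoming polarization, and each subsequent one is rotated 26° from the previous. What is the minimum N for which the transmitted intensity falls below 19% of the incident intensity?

N = 9

First polarizer is aligned with the polarization: full transmission.
Each further stage multiplies by cos²(26°) = 0.8078.
After N polarizers: T = 0.8078^(N−1). Require T < 0.19 ⇒ N−1 > ln(0.19)/ln(0.8078) = 7.78, so N−1 ≥ 8 and N = 9.
Check: N=9 gives T = 0.1814 < 0.19; N=8 gives T = 0.2245.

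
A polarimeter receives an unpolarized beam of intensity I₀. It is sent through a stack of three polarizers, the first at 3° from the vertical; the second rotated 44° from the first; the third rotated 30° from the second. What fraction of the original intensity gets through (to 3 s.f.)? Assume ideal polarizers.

Unpolarized light through the first polarizer → I₁ = ½ I₀, now polarized at 3°.
I₂ = I₁ cos²(44°) = 0.5 · 0.5174 I₀ = 0.2587 I₀.
I₃ = I₂ cos²(30°) = 0.2587 · 0.75 I₀ = 0.194 I₀.
Transmitted fraction = 0.194.

≈ 0.194 I₀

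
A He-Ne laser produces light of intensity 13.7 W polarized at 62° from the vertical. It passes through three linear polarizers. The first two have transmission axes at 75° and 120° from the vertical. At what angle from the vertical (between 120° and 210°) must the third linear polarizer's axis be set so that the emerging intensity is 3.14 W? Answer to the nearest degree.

I₁ = I₀ cos²(75° − 62°) = I₀ cos²(13°) = 0.9494 I₀.
I₂ = I₁ cos²(120° − 75°) = 0.9494 I₀ · cos²(45°) = 0.4747 I₀.
Target fraction: 3.14 / 13.7 W = 0.2292 of I₀.
Need I₃/I₀ = 0.2292, so cos²(θ − 120°) = 0.2292 / 0.4747 = 0.4828.
θ − 120° = arccos(√0.4828) = 46.0°, giving θ ≈ 120 + 46.0 = 166.0°.

θ ≈ 166°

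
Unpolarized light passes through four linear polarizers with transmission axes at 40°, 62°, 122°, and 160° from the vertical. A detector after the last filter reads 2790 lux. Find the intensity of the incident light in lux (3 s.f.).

I₀ ≈ 4.18e4 lux

Unpolarized light through the first polarizer → I₁ = ½ I₀, now polarized at 40°.
I₂ = I₁ cos²(62° − 40°) = 0.5 I₀ · cos²(22°) = 0.4298 I₀.
I₃ = I₂ cos²(122° − 62°) = 0.4298 I₀ · cos²(60°) = 0.1075 I₀.
I₄ = I₃ cos²(160° − 122°) = 0.1075 I₀ · cos²(38°) = 0.06673 I₀.
So 2790 lux = 0.06673 I₀, giving I₀ = 2790/0.06673 = 4.181e+04 lux.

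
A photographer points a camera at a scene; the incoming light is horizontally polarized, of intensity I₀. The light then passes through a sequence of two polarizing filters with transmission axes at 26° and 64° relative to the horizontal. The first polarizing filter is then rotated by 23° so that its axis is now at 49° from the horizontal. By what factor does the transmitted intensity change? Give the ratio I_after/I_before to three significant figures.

Before rotation:
By Malus's law, I₁ = I₀ cos²(26° − 0°) = I₀ cos²(26°) = 0.8078 I₀.
I₂ = I₁ cos²(64° − 26°) = 0.8078 I₀ · cos²(38°) = 0.5016 I₀.
After rotation:
I₁ = I₀ cos²(49° − 0°) = I₀ cos²(49°) = 0.4304 I₀.
I₂ = I₁ cos²(64° − 49°) = 0.4304 I₀ · cos²(15°) = 0.4016 I₀.
Ratio = 0.4016 / 0.5016 = 0.8006.

I_new/I_old ≈ 0.801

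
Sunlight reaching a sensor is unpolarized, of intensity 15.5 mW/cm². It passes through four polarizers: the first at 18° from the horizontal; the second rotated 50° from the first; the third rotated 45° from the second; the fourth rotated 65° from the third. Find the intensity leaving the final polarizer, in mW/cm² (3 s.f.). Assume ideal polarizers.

I ≈ 0.286 mW/cm²

Unpolarized light through the first polarizer → I₁ = 15.5 mW/cm²/2 = 7.75 mW/cm², polarized at 18°.
I₂ = I₁ · cos²(50°) = 7.75 · 0.4132 = 3.202 mW/cm².
I₃ = I₂ · cos²(45°) = 3.202 · 0.5 = 1.601 mW/cm².
I₄ = I₃ · cos²(65°) = 1.601 · 0.1786 = 0.286 mW/cm².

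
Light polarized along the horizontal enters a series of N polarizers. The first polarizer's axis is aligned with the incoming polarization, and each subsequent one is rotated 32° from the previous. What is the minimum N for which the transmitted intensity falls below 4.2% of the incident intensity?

N = 11

First polarizer is aligned with the polarization: full transmission.
Each further stage multiplies by cos²(32°) = 0.7192.
After N polarizers: T = 0.7192^(N−1). Require T < 0.042 ⇒ N−1 > ln(0.042)/ln(0.7192) = 9.62, so N−1 ≥ 10 and N = 11.
Check: N=11 gives T = 0.03702 < 0.042; N=10 gives T = 0.05147.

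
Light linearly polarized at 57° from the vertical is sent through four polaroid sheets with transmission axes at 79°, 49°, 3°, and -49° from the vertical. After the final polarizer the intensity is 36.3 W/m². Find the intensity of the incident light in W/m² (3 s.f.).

I₀ ≈ 308 W/m²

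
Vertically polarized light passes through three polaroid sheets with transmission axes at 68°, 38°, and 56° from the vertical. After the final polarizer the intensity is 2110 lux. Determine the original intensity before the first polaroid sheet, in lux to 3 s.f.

By Malus's law, I₁ = I₀ cos²(68° − 0°) = I₀ cos²(68°) = 0.1403 I₀.
I₂ = I₁ cos²(38° − 68°) = 0.1403 I₀ · cos²(30°) = 0.1052 I₀.
I₃ = I₂ cos²(56° − 38°) = 0.1052 I₀ · cos²(18°) = 0.0952 I₀.
So 2110 lux = 0.0952 I₀, giving I₀ = 2110/0.0952 = 2.216e+04 lux.

I₀ ≈ 2.22e4 lux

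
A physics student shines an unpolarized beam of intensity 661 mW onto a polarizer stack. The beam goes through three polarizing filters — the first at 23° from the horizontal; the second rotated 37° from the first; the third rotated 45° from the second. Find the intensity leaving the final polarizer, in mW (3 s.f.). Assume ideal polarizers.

I ≈ 105 mW

Unpolarized light through the first polarizer → I₁ = 661 mW/2 = 330.5 mW, polarized at 23°.
I₂ = I₁ · cos²(37°) = 330.5 · 0.6378 = 210.8 mW.
I₃ = I₂ · cos²(45°) = 210.8 · 0.5 = 105.4 mW.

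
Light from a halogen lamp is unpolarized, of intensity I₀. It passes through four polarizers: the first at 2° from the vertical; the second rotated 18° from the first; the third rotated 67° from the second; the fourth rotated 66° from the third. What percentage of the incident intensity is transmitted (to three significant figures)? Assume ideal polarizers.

Unpolarized light through the first polarizer → I₁ = ½ I₀, now polarized at 2°.
I₂ = I₁ cos²(18°) = 0.5 · 0.9045 I₀ = 0.4523 I₀.
I₃ = I₂ cos²(67°) = 0.4523 · 0.1527 I₀ = 0.06905 I₀.
I₄ = I₃ cos²(66°) = 0.06905 · 0.1654 I₀ = 0.01142 I₀.
That is 1.142% of the incident intensity.

≈ 1.14%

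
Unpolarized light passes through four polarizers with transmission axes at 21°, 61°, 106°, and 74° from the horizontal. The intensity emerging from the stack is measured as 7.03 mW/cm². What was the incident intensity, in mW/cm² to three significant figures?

Unpolarized light through the first polarizer → I₁ = ½ I₀, now polarized at 21°.
I₂ = I₁ cos²(61° − 21°) = 0.5 I₀ · cos²(40°) = 0.2934 I₀.
I₃ = I₂ cos²(106° − 61°) = 0.2934 I₀ · cos²(45°) = 0.1467 I₀.
I₄ = I₃ cos²(74° − 106°) = 0.1467 I₀ · cos²(32°) = 0.1055 I₀.
So 7.03 mW/cm² = 0.1055 I₀, giving I₀ = 7.03/0.1055 = 66.63 mW/cm².

I₀ ≈ 66.6 mW/cm²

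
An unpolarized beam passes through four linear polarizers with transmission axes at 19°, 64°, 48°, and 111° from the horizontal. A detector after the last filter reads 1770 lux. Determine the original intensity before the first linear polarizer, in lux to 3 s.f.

Unpolarized light through the first polarizer → I₁ = ½ I₀, now polarized at 19°.
I₂ = I₁ cos²(64° − 19°) = 0.5 I₀ · cos²(45°) = 0.25 I₀.
I₃ = I₂ cos²(48° − 64°) = 0.25 I₀ · cos²(16°) = 0.231 I₀.
I₄ = I₃ cos²(111° − 48°) = 0.231 I₀ · cos²(63°) = 0.04761 I₀.
So 1770 lux = 0.04761 I₀, giving I₀ = 1770/0.04761 = 3.718e+04 lux.

I₀ ≈ 3.72e4 lux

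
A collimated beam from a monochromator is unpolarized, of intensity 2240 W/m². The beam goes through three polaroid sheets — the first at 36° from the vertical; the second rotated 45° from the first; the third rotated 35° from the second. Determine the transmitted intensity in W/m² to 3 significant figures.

I ≈ 376 W/m²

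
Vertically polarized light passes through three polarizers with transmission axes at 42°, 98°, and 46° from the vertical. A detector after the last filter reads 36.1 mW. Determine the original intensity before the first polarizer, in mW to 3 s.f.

I₀ ≈ 552 mW

I₁ = I₀ cos²(42° − 0°) = I₀ cos²(42°) = 0.5523 I₀.
I₂ = I₁ cos²(98° − 42°) = 0.5523 I₀ · cos²(56°) = 0.1727 I₀.
I₃ = I₂ cos²(46° − 98°) = 0.1727 I₀ · cos²(52°) = 0.06546 I₀.
So 36.1 mW = 0.06546 I₀, giving I₀ = 36.1/0.06546 = 551.5 mW.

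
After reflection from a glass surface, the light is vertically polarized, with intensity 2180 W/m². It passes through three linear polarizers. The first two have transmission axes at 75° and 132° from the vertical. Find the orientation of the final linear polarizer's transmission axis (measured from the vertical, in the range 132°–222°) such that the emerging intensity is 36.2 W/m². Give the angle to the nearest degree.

θ ≈ 156°

I₁ = I₀ cos²(75° − 0°) = I₀ cos²(75°) = 0.06699 I₀.
I₂ = I₁ cos²(132° − 75°) = 0.06699 I₀ · cos²(57°) = 0.01987 I₀.
Target fraction: 36.2 / 2180 W/m² = 0.01661 of I₀.
Need I₃/I₀ = 0.01661, so cos²(θ − 132°) = 0.01661 / 0.01987 = 0.8357.
θ − 132° = arccos(√0.8357) = 23.9°, giving θ ≈ 132 + 23.9 = 155.9°.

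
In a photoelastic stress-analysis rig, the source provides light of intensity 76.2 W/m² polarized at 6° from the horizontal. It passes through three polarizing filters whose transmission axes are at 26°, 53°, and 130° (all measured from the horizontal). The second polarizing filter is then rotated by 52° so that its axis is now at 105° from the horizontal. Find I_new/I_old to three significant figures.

I_new/I_old ≈ 0.744

Before rotation:
By Malus's law, I₁ = I₀ cos²(26° − 6°) = I₀ cos²(20°) = 0.883 I₀.
I₂ = I₁ cos²(53° − 26°) = 0.883 I₀ · cos²(27°) = 0.701 I₀.
I₃ = I₂ cos²(130° − 53°) = 0.701 I₀ · cos²(77°) = 0.03547 I₀.
After rotation:
I₁ = I₀ cos²(26° − 6°) = I₀ cos²(20°) = 0.883 I₀.
I₂ = I₁ cos²(105° − 26°) = 0.883 I₀ · cos²(79°) = 0.03215 I₀.
I₃ = I₂ cos²(130° − 105°) = 0.03215 I₀ · cos²(25°) = 0.02641 I₀.
Ratio = 0.02641 / 0.03547 = 0.7444.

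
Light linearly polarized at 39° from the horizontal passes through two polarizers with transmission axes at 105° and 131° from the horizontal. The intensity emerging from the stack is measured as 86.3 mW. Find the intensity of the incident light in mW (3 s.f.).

I₀ ≈ 646 mW

By Malus's law, I₁ = I₀ cos²(105° − 39°) = I₀ cos²(66°) = 0.1654 I₀.
I₂ = I₁ cos²(131° − 105°) = 0.1654 I₀ · cos²(26°) = 0.1336 I₀.
So 86.3 mW = 0.1336 I₀, giving I₀ = 86.3/0.1336 = 645.7 mW.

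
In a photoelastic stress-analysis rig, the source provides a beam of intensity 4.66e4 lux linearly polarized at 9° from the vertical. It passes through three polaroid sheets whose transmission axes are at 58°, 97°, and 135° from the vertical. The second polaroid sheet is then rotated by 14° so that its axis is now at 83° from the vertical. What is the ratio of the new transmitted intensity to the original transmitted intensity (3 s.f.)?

I_new/I_old ≈ 0.830

Before rotation:
By Malus's law, I₁ = I₀ cos²(58° − 9°) = I₀ cos²(49°) = 0.4304 I₀.
I₂ = I₁ cos²(97° − 58°) = 0.4304 I₀ · cos²(39°) = 0.26 I₀.
I₃ = I₂ cos²(135° − 97°) = 0.26 I₀ · cos²(38°) = 0.1614 I₀.
After rotation:
I₁ = I₀ cos²(58° − 9°) = I₀ cos²(49°) = 0.4304 I₀.
I₂ = I₁ cos²(83° − 58°) = 0.4304 I₀ · cos²(25°) = 0.3535 I₀.
I₃ = I₂ cos²(135° − 83°) = 0.3535 I₀ · cos²(52°) = 0.134 I₀.
Ratio = 0.134 / 0.1614 = 0.8302.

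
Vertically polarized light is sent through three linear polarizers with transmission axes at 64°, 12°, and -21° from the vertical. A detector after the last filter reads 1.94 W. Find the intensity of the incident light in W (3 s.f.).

I₀ ≈ 37.9 W

By Malus's law, I₁ = I₀ cos²(64° − 0°) = I₀ cos²(64°) = 0.1922 I₀.
I₂ = I₁ cos²(12° − 64°) = 0.1922 I₀ · cos²(52°) = 0.07284 I₀.
I₃ = I₂ cos²(-21° − 12°) = 0.07284 I₀ · cos²(33°) = 0.05123 I₀.
So 1.94 W = 0.05123 I₀, giving I₀ = 1.94/0.05123 = 37.87 W.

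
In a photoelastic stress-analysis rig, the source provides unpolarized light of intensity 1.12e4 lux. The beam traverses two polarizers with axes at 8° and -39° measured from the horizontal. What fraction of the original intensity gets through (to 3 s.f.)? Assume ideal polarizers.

Unpolarized light through the first polarizer → I₁ = 1.12e4 lux/2 = 5600 lux, polarized at 8°.
I₂ = I₁ · cos²(47°) = 5600 · 0.4651 = 2605 lux.
Transmitted fraction = 0.2326.

I/I₀ ≈ 0.233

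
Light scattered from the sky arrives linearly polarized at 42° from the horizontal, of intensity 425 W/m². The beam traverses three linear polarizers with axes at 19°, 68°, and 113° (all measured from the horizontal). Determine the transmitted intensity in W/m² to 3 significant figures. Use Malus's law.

I ≈ 77.5 W/m²

By Malus's law, I₁ = 425 W/m² · cos²(23°) = 360.1 W/m².
I₂ = I₁ · cos²(49°) = 360.1 · 0.4304 = 155 W/m².
I₃ = I₂ · cos²(45°) = 155 · 0.5 = 77.5 W/m².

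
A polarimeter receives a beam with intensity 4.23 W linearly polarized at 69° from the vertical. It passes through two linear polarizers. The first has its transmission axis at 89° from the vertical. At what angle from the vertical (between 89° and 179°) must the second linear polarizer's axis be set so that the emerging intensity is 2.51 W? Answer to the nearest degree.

I₁ = I₀ cos²(89° − 69°) = I₀ cos²(20°) = 0.883 I₀.
Target fraction: 2.51 / 4.23 W = 0.5934 of I₀.
Need I₂/I₀ = 0.5934, so cos²(θ − 89°) = 0.5934 / 0.883 = 0.672.
θ − 89° = arccos(√0.672) = 34.9°, giving θ ≈ 89 + 34.9 = 123.9°.

θ ≈ 124°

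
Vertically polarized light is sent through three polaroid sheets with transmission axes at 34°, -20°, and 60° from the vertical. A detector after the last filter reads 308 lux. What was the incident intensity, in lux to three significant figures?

I₁ = I₀ cos²(34° − 0°) = I₀ cos²(34°) = 0.6873 I₀.
I₂ = I₁ cos²(-20° − 34°) = 0.6873 I₀ · cos²(54°) = 0.2375 I₀.
I₃ = I₂ cos²(60° + 20°) = 0.2375 I₀ · cos²(80°) = 0.00716 I₀.
So 308 lux = 0.00716 I₀, giving I₀ = 308/0.00716 = 4.302e+04 lux.

I₀ ≈ 4.30e4 lux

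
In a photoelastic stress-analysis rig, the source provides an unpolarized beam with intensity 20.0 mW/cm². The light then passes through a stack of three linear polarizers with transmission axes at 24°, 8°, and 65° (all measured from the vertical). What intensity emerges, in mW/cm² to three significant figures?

I ≈ 2.74 mW/cm²

Unpolarized light through the first polarizer → I₁ = 20.0 mW/cm²/2 = 10 mW/cm², polarized at 24°.
I₂ = I₁ · cos²(16°) = 10 · 0.924 = 9.24 mW/cm².
I₃ = I₂ · cos²(57°) = 9.24 · 0.2966 = 2.741 mW/cm².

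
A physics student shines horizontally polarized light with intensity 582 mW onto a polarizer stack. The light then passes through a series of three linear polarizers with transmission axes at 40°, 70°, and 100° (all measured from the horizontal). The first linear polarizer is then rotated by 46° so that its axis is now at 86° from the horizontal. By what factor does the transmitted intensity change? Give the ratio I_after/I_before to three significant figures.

Before rotation:
I₁ = I₀ cos²(40° − 0°) = I₀ cos²(40°) = 0.5868 I₀.
I₂ = I₁ cos²(70° − 40°) = 0.5868 I₀ · cos²(30°) = 0.4401 I₀.
I₃ = I₂ cos²(100° − 70°) = 0.4401 I₀ · cos²(30°) = 0.3301 I₀.
After rotation:
I₁ = I₀ cos²(86° − 0°) = I₀ cos²(86°) = 0.004866 I₀.
I₂ = I₁ cos²(70° − 86°) = 0.004866 I₀ · cos²(16°) = 0.004496 I₀.
I₃ = I₂ cos²(100° − 70°) = 0.004496 I₀ · cos²(30°) = 0.003372 I₀.
Ratio = 0.003372 / 0.3301 = 0.01022.

I_new/I_old ≈ 0.0102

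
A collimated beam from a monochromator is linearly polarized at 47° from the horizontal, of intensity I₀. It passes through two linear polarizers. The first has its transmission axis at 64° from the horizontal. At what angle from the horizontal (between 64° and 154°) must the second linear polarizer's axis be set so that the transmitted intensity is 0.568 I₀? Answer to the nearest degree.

θ ≈ 102°

By Malus's law, I₁ = I₀ cos²(64° − 47°) = I₀ cos²(17°) = 0.9145 I₀.
Need I₂/I₀ = 0.568, so cos²(θ − 64°) = 0.568 / 0.9145 = 0.6211.
θ − 64° = arccos(√0.6211) = 38.0°, giving θ ≈ 64 + 38.0 = 102.0°.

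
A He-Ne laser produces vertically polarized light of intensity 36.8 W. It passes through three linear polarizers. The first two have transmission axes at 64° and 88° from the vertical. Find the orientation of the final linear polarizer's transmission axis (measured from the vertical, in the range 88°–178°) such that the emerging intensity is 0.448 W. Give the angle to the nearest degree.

θ ≈ 162°

By Malus's law, I₁ = I₀ cos²(64° − 0°) = I₀ cos²(64°) = 0.1922 I₀.
I₂ = I₁ cos²(88° − 64°) = 0.1922 I₀ · cos²(24°) = 0.1604 I₀.
Target fraction: 0.448 / 36.8 W = 0.01217 of I₀.
Need I₃/I₀ = 0.01217, so cos²(θ − 88°) = 0.01217 / 0.1604 = 0.07591.
θ − 88° = arccos(√0.07591) = 74.0°, giving θ ≈ 88 + 74.0 = 162.0°.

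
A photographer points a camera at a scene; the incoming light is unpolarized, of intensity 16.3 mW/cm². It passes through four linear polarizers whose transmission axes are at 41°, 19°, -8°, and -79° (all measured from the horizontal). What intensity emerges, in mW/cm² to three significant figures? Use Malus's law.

I ≈ 0.590 mW/cm²

Unpolarized light through the first polarizer → I₁ = 16.3 mW/cm²/2 = 8.15 mW/cm², polarized at 41°.
I₂ = I₁ · cos²(22°) = 8.15 · 0.8597 = 7.006 mW/cm².
I₃ = I₂ · cos²(27°) = 7.006 · 0.7939 = 5.562 mW/cm².
I₄ = I₃ · cos²(71°) = 5.562 · 0.106 = 0.5896 mW/cm².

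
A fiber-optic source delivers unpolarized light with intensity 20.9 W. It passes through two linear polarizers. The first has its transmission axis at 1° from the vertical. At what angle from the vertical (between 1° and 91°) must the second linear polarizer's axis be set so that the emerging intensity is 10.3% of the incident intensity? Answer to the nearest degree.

θ ≈ 64°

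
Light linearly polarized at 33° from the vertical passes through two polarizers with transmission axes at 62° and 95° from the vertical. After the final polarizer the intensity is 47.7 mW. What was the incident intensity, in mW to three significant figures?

I₀ ≈ 88.7 mW

By Malus's law, I₁ = I₀ cos²(62° − 33°) = I₀ cos²(29°) = 0.765 I₀.
I₂ = I₁ cos²(95° − 62°) = 0.765 I₀ · cos²(33°) = 0.538 I₀.
So 47.7 mW = 0.538 I₀, giving I₀ = 47.7/0.538 = 88.65 mW.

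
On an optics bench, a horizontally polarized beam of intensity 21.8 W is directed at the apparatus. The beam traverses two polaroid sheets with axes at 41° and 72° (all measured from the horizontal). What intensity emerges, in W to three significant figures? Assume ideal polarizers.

I ≈ 9.12 W

I₁ = 21.8 W · cos²(41°) = 12.42 W.
I₂ = I₁ · cos²(31°) = 12.42 · 0.7347 = 9.123 W.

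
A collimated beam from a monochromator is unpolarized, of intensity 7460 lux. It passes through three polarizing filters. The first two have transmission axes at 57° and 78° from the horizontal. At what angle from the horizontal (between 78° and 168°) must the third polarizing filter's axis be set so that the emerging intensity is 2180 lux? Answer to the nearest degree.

θ ≈ 113°

Unpolarized light through the first polarizer → I₁ = ½ I₀, now polarized at 57°.
I₂ = I₁ cos²(78° − 57°) = 0.5 I₀ · cos²(21°) = 0.4358 I₀.
Target fraction: 2180 / 7460 lux = 0.2922 of I₀.
Need I₃/I₀ = 0.2922, so cos²(θ − 78°) = 0.2922 / 0.4358 = 0.6706.
θ − 78° = arccos(√0.6706) = 35.0°, giving θ ≈ 78 + 35.0 = 113.0°.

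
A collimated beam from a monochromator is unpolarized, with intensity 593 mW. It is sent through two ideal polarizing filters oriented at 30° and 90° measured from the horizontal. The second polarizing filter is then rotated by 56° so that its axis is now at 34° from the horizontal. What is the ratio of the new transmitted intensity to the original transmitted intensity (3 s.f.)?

Before rotation:
Unpolarized light through the first polarizer → I₁ = ½ I₀, now polarized at 30°.
I₂ = I₁ cos²(90° − 30°) = 0.5 I₀ · cos²(60°) = 0.125 I₀.
After rotation:
Unpolarized light through the first polarizer → I₁ = ½ I₀, now polarized at 30°.
I₂ = I₁ cos²(34° − 30°) = 0.5 I₀ · cos²(4°) = 0.4976 I₀.
Ratio = 0.4976 / 0.125 = 3.981.

I_new/I_old ≈ 3.98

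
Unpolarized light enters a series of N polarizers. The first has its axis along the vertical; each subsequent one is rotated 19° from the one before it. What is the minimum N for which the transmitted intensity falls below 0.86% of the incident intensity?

N = 38

First polarizer halves the unpolarized light: factor 1/2.
Each further stage multiplies by cos²(19°) = 0.894.
After N polarizers: T = 0.5·0.894^(N−1). Require T < 0.0086 ⇒ N−1 > ln(0.0086/0.5)/ln(0.894) = 36.26, so N−1 ≥ 37 and N = 38.
Check: N=38 gives T = 0.007917 < 0.0086; N=37 gives T = 0.008856.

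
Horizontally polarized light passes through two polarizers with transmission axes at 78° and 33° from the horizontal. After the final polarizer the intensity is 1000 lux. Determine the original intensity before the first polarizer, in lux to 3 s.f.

I₀ ≈ 4.63e4 lux

I₁ = I₀ cos²(78° − 0°) = I₀ cos²(78°) = 0.04323 I₀.
I₂ = I₁ cos²(33° − 78°) = 0.04323 I₀ · cos²(45°) = 0.02161 I₀.
So 1000 lux = 0.02161 I₀, giving I₀ = 1000/0.02161 = 4.627e+04 lux.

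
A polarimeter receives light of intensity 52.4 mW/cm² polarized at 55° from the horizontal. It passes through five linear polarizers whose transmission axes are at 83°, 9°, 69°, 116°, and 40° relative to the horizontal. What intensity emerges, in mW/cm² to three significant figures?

I ≈ 0.0211 mW/cm²

I₁ = 52.4 mW/cm² · cos²(28°) = 40.85 mW/cm².
I₂ = I₁ · cos²(74°) = 40.85 · 0.07598 = 3.104 mW/cm².
I₃ = I₂ · cos²(60°) = 3.104 · 0.25 = 0.7759 mW/cm².
I₄ = I₃ · cos²(47°) = 0.7759 · 0.4651 = 0.3609 mW/cm².
I₅ = I₄ · cos²(76°) = 0.3609 · 0.05853 = 0.02112 mW/cm².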